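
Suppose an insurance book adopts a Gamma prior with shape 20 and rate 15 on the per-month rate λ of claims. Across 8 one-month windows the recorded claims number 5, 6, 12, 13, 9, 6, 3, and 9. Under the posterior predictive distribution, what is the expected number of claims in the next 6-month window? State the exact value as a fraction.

498/23

Total count: 5 + 6 + 12 + 13 + 9 + 6 + 3 + 9 = 63.
Total exposure: 8 months.
Posterior: α' = 20 + 63 = 83, β' = 15 + 8 = 23.
Predictive mean over a 6-month window = T·E[λ|data] = 6·83/23 = 498/23.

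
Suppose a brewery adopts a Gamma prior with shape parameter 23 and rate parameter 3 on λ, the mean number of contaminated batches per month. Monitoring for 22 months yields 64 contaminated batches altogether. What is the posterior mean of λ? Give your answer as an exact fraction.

Total count 64 over total exposure 22 months.
The Gamma prior is conjugate for the Poisson rate, so λ | data ~ Gamma(23+64, 3+22) = Gamma(87, 25).
Posterior mean = α'/β' = 87/25.

87/25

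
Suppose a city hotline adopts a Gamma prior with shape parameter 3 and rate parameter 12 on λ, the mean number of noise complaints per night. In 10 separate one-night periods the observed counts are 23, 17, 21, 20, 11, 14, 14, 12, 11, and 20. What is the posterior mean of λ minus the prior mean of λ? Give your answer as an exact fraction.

321/44

Total count: 23 + 17 + 21 + 20 + 11 + 14 + 14 + 12 + 11 + 20 = 163.
Total exposure: 10 nights.
Posterior: α' = 3 + 163 = 166, β' = 12 + 10 = 22.
Posterior mean = 166/22 = 83/11; prior mean = 3/12 = 1/4. Difference = 83/11 − 1/4 = 321/44.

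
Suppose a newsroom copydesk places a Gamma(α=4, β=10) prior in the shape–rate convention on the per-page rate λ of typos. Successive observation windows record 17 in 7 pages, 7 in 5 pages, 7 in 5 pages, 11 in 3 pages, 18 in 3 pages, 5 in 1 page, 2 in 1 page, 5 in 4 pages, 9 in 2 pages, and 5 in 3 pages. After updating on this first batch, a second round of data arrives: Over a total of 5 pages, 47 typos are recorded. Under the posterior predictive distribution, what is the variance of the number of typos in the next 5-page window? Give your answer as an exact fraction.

36990/2401

Total count: 17 + 7 + 7 + 11 + 18 + 5 + 2 + 5 + 9 + 5 = 86.
Total exposure: 7 + 5 + 5 + 3 + 3 + 1 + 1 + 4 + 2 + 3 = 34 pages.
After the first batch: Gamma(4 + 86, 10 + 34) = Gamma(90, 44).
Total count 47 over total exposure 5 pages.
After the second batch: Gamma(90 + 47, 44 + 5) = Gamma(137, 49).
The posterior predictive for a window of length T is Negative Binomial with variance T·α'·(β'+T)/β'² = 5·137·54/2401 = 36990/2401.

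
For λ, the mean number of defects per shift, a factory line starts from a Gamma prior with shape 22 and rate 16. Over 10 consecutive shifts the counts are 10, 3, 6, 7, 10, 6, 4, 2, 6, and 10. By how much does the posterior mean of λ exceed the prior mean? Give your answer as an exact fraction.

Total count: 10 + 3 + 6 + 7 + 10 + 6 + 4 + 2 + 6 + 10 = 64.
Total exposure: 10 shifts.
The Gamma prior is conjugate for the Poisson rate, so λ | data ~ Gamma(22+64, 16+10) = Gamma(86, 26).
Posterior mean = 86/26 = 43/13; prior mean = 22/16 = 11/8. Difference = 43/13 − 11/8 = 201/104.

201/104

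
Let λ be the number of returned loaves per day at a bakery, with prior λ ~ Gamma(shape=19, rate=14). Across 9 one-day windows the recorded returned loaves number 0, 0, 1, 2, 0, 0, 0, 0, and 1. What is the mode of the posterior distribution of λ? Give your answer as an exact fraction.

Total count: 0 + 0 + 1 + 2 + 0 + 0 + 0 + 0 + 1 = 4.
Total exposure: 9 days.
By Gamma–Poisson conjugacy, the posterior is Gamma(α + Σx, β + Σt) = Gamma(19 + 4, 14 + 9) = Gamma(23, 23).
Posterior mode = (α'−1)/β' = 22/23.

22/23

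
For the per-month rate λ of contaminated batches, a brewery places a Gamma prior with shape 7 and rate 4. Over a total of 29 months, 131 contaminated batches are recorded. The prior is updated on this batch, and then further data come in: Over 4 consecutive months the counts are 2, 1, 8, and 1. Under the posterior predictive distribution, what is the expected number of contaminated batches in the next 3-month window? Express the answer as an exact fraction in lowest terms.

450/37

Total count 131 over total exposure 29 months.
After the first batch: Gamma(7 + 131, 4 + 29) = Gamma(138, 33).
Total count: 2 + 1 + 8 + 1 = 12.
Total exposure: 4 months.
After the second batch: Gamma(138 + 12, 33 + 4) = Gamma(150, 37).
Predictive mean over a 3-month window = T·E[λ|data] = 3·150/37 = 450/37.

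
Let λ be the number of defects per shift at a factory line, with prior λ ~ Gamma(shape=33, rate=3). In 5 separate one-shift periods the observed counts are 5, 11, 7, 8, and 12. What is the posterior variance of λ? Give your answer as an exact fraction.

19/16

Total count: 5 + 11 + 7 + 8 + 12 = 43.
Total exposure: 5 shifts.
Gamma(α, β) with Poisson data over total exposure Σt gives posterior Gamma(α+Σx, β+Σt) = Gamma(76, 8).
Posterior variance = α'/β'² = 76/64 = 19/16.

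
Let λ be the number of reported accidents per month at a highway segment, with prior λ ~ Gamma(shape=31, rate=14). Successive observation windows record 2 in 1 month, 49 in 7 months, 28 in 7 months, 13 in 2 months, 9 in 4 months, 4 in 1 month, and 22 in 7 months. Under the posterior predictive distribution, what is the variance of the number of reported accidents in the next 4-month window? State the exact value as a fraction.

29704/1849

Total count: 2 + 49 + 28 + 13 + 9 + 4 + 22 = 127.
Total exposure: 1 + 7 + 7 + 2 + 4 + 1 + 7 = 29 months.
Gamma(α, β) with Poisson data over total exposure Σt gives posterior Gamma(α+Σx, β+Σt) = Gamma(158, 43).
The posterior predictive for a window of length T is Negative Binomial with variance T·α'·(β'+T)/β'² = 4·158·47/1849 = 29704/1849.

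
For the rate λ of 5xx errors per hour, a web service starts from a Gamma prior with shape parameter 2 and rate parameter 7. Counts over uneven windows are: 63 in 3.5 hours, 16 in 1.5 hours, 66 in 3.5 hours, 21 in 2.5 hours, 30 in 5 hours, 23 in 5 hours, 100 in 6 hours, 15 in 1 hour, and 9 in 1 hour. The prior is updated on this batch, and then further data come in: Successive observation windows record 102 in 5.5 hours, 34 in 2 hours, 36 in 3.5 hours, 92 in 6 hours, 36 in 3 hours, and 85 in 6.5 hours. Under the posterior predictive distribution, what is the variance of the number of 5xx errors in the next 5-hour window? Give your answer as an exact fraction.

7884/125

Total count: 63 + 16 + 66 + 21 + 30 + 23 + 100 + 15 + 9 = 343.
Total exposure: 3.5 + 1.5 + 3.5 + 2.5 + 5 + 5 + 6 + 1 + 1 = 29 hours.
After the first batch: Gamma(2 + 343, 7 + 29) = Gamma(345, 36).
Total count: 102 + 34 + 36 + 92 + 36 + 85 = 385.
Total exposure: 5.5 + 2 + 3.5 + 6 + 3 + 6.5 = 26.5 hours.
After the second batch: Gamma(345 + 385, 36 + 26.5) = Gamma(730, 125/2).
The posterior predictive for a window of length T is Negative Binomial with variance T·α'·(β'+T)/β'² = 5·730·(135/2)/(15625/4) = 7884/125.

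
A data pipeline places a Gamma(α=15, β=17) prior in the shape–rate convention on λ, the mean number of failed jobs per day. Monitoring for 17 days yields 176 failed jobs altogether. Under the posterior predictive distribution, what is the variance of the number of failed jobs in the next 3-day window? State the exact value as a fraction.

21201/1156

Total count 176 over total exposure 17 days.
Gamma(α, β) with Poisson data over total exposure Σt gives posterior Gamma(α+Σx, β+Σt) = Gamma(191, 34).
The posterior predictive for a window of length T is Negative Binomial with variance T·α'·(β'+T)/β'² = 3·191·37/1156 = 21201/1156.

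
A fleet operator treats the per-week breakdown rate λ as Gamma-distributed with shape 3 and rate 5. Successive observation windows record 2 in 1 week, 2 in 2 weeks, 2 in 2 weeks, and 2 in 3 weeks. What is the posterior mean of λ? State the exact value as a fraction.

Total count: 2 + 2 + 2 + 2 = 8.
Total exposure: 1 + 2 + 2 + 3 = 8 weeks.
By Gamma–Poisson conjugacy, the posterior is Gamma(α + Σx, β + Σt) = Gamma(3 + 8, 5 + 8) = Gamma(11, 13).
Posterior mean = α'/β' = 11/13.

11/13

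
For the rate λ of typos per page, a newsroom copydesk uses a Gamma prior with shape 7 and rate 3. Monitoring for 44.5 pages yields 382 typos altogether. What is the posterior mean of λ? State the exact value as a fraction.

778/95

Total count 382 over total exposure 44.5 pages.
The Gamma prior is conjugate for the Poisson rate, so λ | data ~ Gamma(7+382, 3+44.5) = Gamma(389, 95/2).
Posterior mean = α'/β' = 389/(95/2) = 778/95.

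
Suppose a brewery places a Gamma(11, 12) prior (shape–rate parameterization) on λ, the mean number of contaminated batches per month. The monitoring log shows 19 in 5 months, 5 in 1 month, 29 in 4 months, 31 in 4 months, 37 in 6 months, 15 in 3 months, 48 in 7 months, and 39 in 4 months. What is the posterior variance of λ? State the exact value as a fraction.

Total count: 19 + 5 + 29 + 31 + 37 + 15 + 48 + 39 = 223.
Total exposure: 5 + 1 + 4 + 4 + 6 + 3 + 7 + 4 = 34 months.
Posterior: α' = 11 + 223 = 234, β' = 12 + 34 = 46.
Posterior variance = α'/β'² = 234/2116 = 117/1058.

117/1058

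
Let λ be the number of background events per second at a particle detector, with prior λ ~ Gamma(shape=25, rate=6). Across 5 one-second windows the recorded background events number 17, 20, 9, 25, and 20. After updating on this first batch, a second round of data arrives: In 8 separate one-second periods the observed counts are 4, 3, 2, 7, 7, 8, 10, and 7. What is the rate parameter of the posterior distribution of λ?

Total count: 17 + 20 + 9 + 25 + 20 = 91.
Total exposure: 5 seconds.
After the first batch: Gamma(25 + 91, 6 + 5) = Gamma(116, 11).
Total count: 4 + 3 + 2 + 7 + 7 + 8 + 10 + 7 = 48.
Total exposure: 8 seconds.
After the second batch: Gamma(116 + 48, 11 + 8) = Gamma(164, 19).

19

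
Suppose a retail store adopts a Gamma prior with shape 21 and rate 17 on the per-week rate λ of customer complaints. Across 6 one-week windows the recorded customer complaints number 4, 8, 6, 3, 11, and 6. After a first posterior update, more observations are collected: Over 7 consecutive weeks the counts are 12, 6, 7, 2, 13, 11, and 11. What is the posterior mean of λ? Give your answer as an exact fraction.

121/30

Total count: 4 + 8 + 6 + 3 + 11 + 6 = 38.
Total exposure: 6 weeks.
After the first batch: Gamma(21 + 38, 17 + 6) = Gamma(59, 23).
Total count: 12 + 6 + 7 + 2 + 13 + 11 + 11 = 62.
Total exposure: 7 weeks.
After the second batch: Gamma(59 + 62, 23 + 7) = Gamma(121, 30).
Posterior mean = α'/β' = 121/30.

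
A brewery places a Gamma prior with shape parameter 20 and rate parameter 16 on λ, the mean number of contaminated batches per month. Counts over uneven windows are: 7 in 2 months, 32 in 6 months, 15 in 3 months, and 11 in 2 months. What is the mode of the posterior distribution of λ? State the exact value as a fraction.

Total count: 7 + 32 + 15 + 11 = 65.
Total exposure: 2 + 6 + 3 + 2 = 13 months.
By Gamma–Poisson conjugacy, the posterior is Gamma(α + Σx, β + Σt) = Gamma(20 + 65, 16 + 13) = Gamma(85, 29).
Posterior mode = (α'−1)/β' = 84/29.

84/29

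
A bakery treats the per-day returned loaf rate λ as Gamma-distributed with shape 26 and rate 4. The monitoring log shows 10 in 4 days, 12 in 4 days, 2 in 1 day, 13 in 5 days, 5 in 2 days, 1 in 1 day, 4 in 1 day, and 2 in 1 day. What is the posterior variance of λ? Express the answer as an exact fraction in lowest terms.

Total count: 10 + 12 + 2 + 13 + 5 + 1 + 4 + 2 = 49.
Total exposure: 4 + 4 + 1 + 5 + 2 + 1 + 1 + 1 = 19 days.
Gamma(α, β) with Poisson data over total exposure Σt gives posterior Gamma(α+Σx, β+Σt) = Gamma(75, 23).
Posterior variance = α'/β'² = 75/529.

75/529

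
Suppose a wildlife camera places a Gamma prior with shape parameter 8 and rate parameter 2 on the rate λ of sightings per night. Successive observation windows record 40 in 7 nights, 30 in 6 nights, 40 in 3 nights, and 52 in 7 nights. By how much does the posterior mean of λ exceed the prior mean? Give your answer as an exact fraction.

Total count: 40 + 30 + 40 + 52 = 162.
Total exposure: 7 + 6 + 3 + 7 = 23 nights.
Posterior: α' = 8 + 162 = 170, β' = 2 + 23 = 25.
Posterior mean = 170/25 = 34/5; prior mean = 8/2 = 4. Difference = 34/5 − 4 = 14/5.

14/5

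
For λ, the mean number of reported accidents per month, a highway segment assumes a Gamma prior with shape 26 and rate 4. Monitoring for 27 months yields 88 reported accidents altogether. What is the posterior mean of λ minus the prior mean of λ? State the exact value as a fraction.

-175/62

Total count 88 over total exposure 27 months.
Conjugate update: add total count to the shape and total exposure to the rate, giving Gamma(114, 31).
Posterior mean = 114/31 = 114/31; prior mean = 26/4 = 13/2. Difference = 114/31 − 13/2 = -175/62.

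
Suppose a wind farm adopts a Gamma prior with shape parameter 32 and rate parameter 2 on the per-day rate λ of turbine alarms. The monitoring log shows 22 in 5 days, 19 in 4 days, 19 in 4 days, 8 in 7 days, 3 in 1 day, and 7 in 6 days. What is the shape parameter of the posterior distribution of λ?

Total count: 22 + 19 + 19 + 8 + 3 + 7 = 78.
Total exposure: 5 + 4 + 4 + 7 + 1 + 6 = 27 days.
The Gamma prior is conjugate for the Poisson rate, so λ | data ~ Gamma(32+78, 2+27) = Gamma(110, 29).

110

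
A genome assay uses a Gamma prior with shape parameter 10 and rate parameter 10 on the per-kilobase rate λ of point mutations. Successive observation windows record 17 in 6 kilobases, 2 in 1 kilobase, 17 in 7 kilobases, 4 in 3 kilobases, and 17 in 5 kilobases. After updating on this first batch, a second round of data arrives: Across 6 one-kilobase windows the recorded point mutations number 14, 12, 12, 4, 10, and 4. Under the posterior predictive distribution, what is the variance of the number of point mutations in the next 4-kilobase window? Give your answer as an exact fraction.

Total count: 17 + 2 + 17 + 4 + 17 = 57.
Total exposure: 6 + 1 + 7 + 3 + 5 = 22 kilobases.
After the first batch: Gamma(10 + 57, 10 + 22) = Gamma(67, 32).
Total count: 14 + 12 + 12 + 4 + 10 + 4 = 56.
Total exposure: 6 kilobases.
After the second batch: Gamma(67 + 56, 32 + 6) = Gamma(123, 38).
The posterior predictive for a window of length T is Negative Binomial with variance T·α'·(β'+T)/β'² = 4·123·42/1444 = 5166/361.

5166/361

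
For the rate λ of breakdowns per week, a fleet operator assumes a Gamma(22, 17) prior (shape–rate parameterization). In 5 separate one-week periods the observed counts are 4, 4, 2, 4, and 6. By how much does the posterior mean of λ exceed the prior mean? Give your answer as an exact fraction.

Total count: 4 + 4 + 2 + 4 + 6 = 20.
Total exposure: 5 weeks.
Posterior: α' = 22 + 20 = 42, β' = 17 + 5 = 22.
Posterior mean = 42/22 = 21/11; prior mean = 22/17 = 22/17. Difference = 21/11 − 22/17 = 115/187.

115/187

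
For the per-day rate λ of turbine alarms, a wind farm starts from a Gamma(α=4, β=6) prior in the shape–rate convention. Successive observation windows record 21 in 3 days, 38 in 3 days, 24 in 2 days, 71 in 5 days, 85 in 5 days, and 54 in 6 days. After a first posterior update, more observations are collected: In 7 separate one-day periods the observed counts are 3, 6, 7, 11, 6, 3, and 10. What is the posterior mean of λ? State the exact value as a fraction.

343/37

Total count: 21 + 38 + 24 + 71 + 85 + 54 = 293.
Total exposure: 3 + 3 + 2 + 5 + 5 + 6 = 24 days.
After the first batch: Gamma(4 + 293, 6 + 24) = Gamma(297, 30).
Total count: 3 + 6 + 7 + 11 + 6 + 3 + 10 = 46.
Total exposure: 7 days.
After the second batch: Gamma(297 + 46, 30 + 7) = Gamma(343, 37).
Posterior mean = α'/β' = 343/37.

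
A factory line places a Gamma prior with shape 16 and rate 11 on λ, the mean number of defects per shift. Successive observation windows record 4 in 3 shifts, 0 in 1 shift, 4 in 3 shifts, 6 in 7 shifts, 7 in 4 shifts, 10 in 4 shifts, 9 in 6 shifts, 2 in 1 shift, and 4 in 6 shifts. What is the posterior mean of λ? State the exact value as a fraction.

31/23

Total count: 4 + 0 + 4 + 6 + 7 + 10 + 9 + 2 + 4 = 46.
Total exposure: 3 + 1 + 3 + 7 + 4 + 4 + 6 + 1 + 6 = 35 shifts.
Conjugate update: add total count to the shape and total exposure to the rate, giving Gamma(62, 46).
Posterior mean = α'/β' = 62/46 = 31/23.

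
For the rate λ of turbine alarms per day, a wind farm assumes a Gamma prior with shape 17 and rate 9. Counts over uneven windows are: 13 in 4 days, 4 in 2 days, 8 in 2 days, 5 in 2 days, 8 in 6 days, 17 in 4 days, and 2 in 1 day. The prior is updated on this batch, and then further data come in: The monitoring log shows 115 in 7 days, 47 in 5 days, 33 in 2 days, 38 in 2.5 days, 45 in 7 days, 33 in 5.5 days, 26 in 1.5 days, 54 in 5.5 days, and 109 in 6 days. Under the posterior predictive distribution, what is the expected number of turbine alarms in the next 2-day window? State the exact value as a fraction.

287/18

Total count: 13 + 4 + 8 + 5 + 8 + 17 + 2 = 57.
Total exposure: 4 + 2 + 2 + 2 + 6 + 4 + 1 = 21 days.
After the first batch: Gamma(17 + 57, 9 + 21) = Gamma(74, 30).
Total count: 115 + 47 + 33 + 38 + 45 + 33 + 26 + 54 + 109 = 500.
Total exposure: 7 + 5 + 2 + 2.5 + 7 + 5.5 + 1.5 + 5.5 + 6 = 42 days.
After the second batch: Gamma(74 + 500, 30 + 42) = Gamma(574, 72).
Predictive mean over a 2-day window = T·E[λ|data] = 2·574/72 = 287/18.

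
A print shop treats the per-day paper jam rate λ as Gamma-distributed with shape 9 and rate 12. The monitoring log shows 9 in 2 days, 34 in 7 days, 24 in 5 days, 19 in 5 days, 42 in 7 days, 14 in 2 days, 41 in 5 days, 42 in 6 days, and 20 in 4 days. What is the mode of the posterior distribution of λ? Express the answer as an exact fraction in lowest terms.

Total count: 9 + 34 + 24 + 19 + 42 + 14 + 41 + 42 + 20 = 245.
Total exposure: 2 + 7 + 5 + 5 + 7 + 2 + 5 + 6 + 4 = 43 days.
By Gamma–Poisson conjugacy, the posterior is Gamma(α + Σx, β + Σt) = Gamma(9 + 245, 12 + 43) = Gamma(254, 55).
Posterior mode = (α'−1)/β' = 253/55 = 23/5.

23/5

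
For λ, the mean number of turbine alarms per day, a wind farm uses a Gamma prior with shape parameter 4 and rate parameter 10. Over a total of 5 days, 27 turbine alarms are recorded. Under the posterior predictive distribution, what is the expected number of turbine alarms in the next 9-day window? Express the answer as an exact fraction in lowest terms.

93/5

Total count 27 over total exposure 5 days.
The Gamma prior is conjugate for the Poisson rate, so λ | data ~ Gamma(4+27, 10+5) = Gamma(31, 15).
Predictive mean over a 9-day window = T·E[λ|data] = 9·31/15 = 93/5.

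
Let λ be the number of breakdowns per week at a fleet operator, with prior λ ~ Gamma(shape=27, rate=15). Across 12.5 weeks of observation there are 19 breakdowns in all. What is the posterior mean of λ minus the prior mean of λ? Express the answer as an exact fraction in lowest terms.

Total count 19 over total exposure 12.5 weeks.
Gamma(α, β) with Poisson data over total exposure Σt gives posterior Gamma(α+Σx, β+Σt) = Gamma(46, 55/2).
Posterior mean = 46/(55/2) = 92/55; prior mean = 27/15 = 9/5. Difference = 92/55 − 9/5 = -7/55.

-7/55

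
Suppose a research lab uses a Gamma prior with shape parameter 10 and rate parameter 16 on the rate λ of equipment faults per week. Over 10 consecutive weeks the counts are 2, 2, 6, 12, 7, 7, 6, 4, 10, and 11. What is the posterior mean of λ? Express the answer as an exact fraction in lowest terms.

77/26

Total count: 2 + 2 + 6 + 12 + 7 + 7 + 6 + 4 + 10 + 11 = 67.
Total exposure: 10 weeks.
By Gamma–Poisson conjugacy, the posterior is Gamma(α + Σx, β + Σt) = Gamma(10 + 67, 16 + 10) = Gamma(77, 26).
Posterior mean = α'/β' = 77/26.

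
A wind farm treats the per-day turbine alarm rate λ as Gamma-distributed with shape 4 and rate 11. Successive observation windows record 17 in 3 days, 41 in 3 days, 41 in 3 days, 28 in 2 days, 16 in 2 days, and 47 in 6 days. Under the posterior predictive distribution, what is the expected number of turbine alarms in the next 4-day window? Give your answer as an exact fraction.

Total count: 17 + 41 + 41 + 28 + 16 + 47 = 190.
Total exposure: 3 + 3 + 3 + 2 + 2 + 6 = 19 days.
The Gamma prior is conjugate for the Poisson rate, so λ | data ~ Gamma(4+190, 11+19) = Gamma(194, 30).
Predictive mean over a 4-day window = T·E[λ|data] = 4·194/30 = 388/15.

388/15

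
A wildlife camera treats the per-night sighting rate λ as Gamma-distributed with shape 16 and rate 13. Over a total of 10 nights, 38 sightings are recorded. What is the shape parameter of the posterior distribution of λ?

Total count 38 over total exposure 10 nights.
Posterior: α' = 16 + 38 = 54, β' = 13 + 10 = 23.

54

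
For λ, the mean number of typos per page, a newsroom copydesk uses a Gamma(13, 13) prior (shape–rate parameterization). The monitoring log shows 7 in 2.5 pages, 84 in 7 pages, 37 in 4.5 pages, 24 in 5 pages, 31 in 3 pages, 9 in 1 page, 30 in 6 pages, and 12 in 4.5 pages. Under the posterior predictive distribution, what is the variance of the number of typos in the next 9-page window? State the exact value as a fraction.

54834/961

Total count: 7 + 84 + 37 + 24 + 31 + 9 + 30 + 12 = 234.
Total exposure: 2.5 + 7 + 4.5 + 5 + 3 + 1 + 6 + 4.5 = 33.5 pages.
Posterior: α' = 13 + 234 = 247, β' = 13 + 33.5 = 93/2.
The posterior predictive for a window of length T is Negative Binomial with variance T·α'·(β'+T)/β'² = 9·247·(111/2)/(8649/4) = 54834/961.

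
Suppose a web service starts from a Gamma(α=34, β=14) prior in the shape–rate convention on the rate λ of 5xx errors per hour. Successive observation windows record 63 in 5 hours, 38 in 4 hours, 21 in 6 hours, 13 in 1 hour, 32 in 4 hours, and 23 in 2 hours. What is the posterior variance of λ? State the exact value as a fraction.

Total count: 63 + 38 + 21 + 13 + 32 + 23 = 190.
Total exposure: 5 + 4 + 6 + 1 + 4 + 2 = 22 hours.
By Gamma–Poisson conjugacy, the posterior is Gamma(α + Σx, β + Σt) = Gamma(34 + 190, 14 + 22) = Gamma(224, 36).
Posterior variance = α'/β'² = 224/1296 = 14/81.

14/81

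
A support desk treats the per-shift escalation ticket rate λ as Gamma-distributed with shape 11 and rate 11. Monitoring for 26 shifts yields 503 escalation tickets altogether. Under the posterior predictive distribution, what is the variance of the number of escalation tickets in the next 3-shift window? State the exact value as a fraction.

Total count 503 over total exposure 26 shifts.
Conjugate update: add total count to the shape and total exposure to the rate, giving Gamma(514, 37).
The posterior predictive for a window of length T is Negative Binomial with variance T·α'·(β'+T)/β'² = 3·514·40/1369 = 61680/1369.

61680/1369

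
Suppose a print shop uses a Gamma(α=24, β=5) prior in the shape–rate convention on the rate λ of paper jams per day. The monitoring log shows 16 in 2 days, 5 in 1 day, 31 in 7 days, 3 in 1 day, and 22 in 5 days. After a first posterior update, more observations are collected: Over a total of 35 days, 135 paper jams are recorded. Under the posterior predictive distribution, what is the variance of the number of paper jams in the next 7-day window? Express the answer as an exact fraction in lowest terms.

Total count: 16 + 5 + 31 + 3 + 22 = 77.
Total exposure: 2 + 1 + 7 + 1 + 5 = 16 days.
After the first batch: Gamma(24 + 77, 5 + 16) = Gamma(101, 21).
Total count 135 over total exposure 35 days.
After the second batch: Gamma(101 + 135, 21 + 35) = Gamma(236, 56).
The posterior predictive for a window of length T is Negative Binomial with variance T·α'·(β'+T)/β'² = 7·236·63/3136 = 531/16.

531/16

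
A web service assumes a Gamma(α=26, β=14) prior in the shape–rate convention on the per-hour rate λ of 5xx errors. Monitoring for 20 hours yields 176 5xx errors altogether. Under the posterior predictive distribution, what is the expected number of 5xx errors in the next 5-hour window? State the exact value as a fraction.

Total count 176 over total exposure 20 hours.
Gamma(α, β) with Poisson data over total exposure Σt gives posterior Gamma(α+Σx, β+Σt) = Gamma(202, 34).
Predictive mean over a 5-hour window = T·E[λ|data] = 5·202/34 = 505/17.

505/17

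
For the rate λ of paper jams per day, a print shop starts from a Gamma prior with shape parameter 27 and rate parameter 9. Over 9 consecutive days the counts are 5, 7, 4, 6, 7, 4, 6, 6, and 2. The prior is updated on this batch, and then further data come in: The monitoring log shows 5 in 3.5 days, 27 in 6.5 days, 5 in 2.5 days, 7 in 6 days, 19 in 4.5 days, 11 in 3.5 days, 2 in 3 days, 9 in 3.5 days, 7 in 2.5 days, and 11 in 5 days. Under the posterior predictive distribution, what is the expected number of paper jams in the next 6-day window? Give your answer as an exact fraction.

236/13

Total count: 5 + 7 + 4 + 6 + 7 + 4 + 6 + 6 + 2 = 47.
Total exposure: 9 days.
After the first batch: Gamma(27 + 47, 9 + 9) = Gamma(74, 18).
Total count: 5 + 27 + 5 + 7 + 19 + 11 + 2 + 9 + 7 + 11 = 103.
Total exposure: 3.5 + 6.5 + 2.5 + 6 + 4.5 + 3.5 + 3 + 3.5 + 2.5 + 5 = 40.5 days.
After the second batch: Gamma(74 + 103, 18 + 40.5) = Gamma(177, 117/2).
Predictive mean over a 6-day window = T·E[λ|data] = 6·177/(117/2) = 236/13.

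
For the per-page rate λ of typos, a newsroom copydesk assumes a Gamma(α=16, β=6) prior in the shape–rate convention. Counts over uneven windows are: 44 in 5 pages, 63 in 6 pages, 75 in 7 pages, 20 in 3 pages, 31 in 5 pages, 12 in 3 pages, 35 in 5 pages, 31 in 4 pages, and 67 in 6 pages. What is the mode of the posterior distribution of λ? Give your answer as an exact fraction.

393/50

Total count: 44 + 63 + 75 + 20 + 31 + 12 + 35 + 31 + 67 = 378.
Total exposure: 5 + 6 + 7 + 3 + 5 + 3 + 5 + 4 + 6 = 44 pages.
Posterior: α' = 16 + 378 = 394, β' = 6 + 44 = 50.
Posterior mode = (α'−1)/β' = 393/50.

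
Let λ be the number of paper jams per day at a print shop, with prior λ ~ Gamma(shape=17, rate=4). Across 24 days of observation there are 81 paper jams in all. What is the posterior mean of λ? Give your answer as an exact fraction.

Total count 81 over total exposure 24 days.
Conjugate update: add total count to the shape and total exposure to the rate, giving Gamma(98, 28).
Posterior mean = α'/β' = 98/28 = 7/2.

7/2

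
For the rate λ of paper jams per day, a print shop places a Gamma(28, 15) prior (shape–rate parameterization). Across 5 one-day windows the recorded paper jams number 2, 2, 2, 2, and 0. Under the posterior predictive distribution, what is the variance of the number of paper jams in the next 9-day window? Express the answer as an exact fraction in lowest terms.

Total count: 2 + 2 + 2 + 2 + 0 = 8.
Total exposure: 5 days.
Conjugate update: add total count to the shape and total exposure to the rate, giving Gamma(36, 20).
The posterior predictive for a window of length T is Negative Binomial with variance T·α'·(β'+T)/β'² = 9·36·29/400 = 2349/100.

2349/100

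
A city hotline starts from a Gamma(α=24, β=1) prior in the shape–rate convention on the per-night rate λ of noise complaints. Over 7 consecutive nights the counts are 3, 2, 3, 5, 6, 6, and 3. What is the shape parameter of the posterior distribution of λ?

Total count: 3 + 2 + 3 + 5 + 6 + 6 + 3 = 28.
Total exposure: 7 nights.
The Gamma prior is conjugate for the Poisson rate, so λ | data ~ Gamma(24+28, 1+7) = Gamma(52, 8).

52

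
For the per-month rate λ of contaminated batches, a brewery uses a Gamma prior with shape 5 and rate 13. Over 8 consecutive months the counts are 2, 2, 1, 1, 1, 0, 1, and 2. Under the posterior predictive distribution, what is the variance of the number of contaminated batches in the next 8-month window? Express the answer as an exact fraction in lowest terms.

Total count: 2 + 2 + 1 + 1 + 1 + 0 + 1 + 2 = 10.
Total exposure: 8 months.
By Gamma–Poisson conjugacy, the posterior is Gamma(α + Σx, β + Σt) = Gamma(5 + 10, 13 + 8) = Gamma(15, 21).
The posterior predictive for a window of length T is Negative Binomial with variance T·α'·(β'+T)/β'² = 8·15·29/441 = 1160/147.

1160/147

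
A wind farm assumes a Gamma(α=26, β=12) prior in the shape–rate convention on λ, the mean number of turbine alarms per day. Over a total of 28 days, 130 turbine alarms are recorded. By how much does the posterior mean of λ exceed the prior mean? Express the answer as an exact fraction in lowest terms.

26/15

Total count 130 over total exposure 28 days.
Conjugate update: add total count to the shape and total exposure to the rate, giving Gamma(156, 40).
Posterior mean = 156/40 = 39/10; prior mean = 26/12 = 13/6. Difference = 39/10 − 13/6 = 26/15.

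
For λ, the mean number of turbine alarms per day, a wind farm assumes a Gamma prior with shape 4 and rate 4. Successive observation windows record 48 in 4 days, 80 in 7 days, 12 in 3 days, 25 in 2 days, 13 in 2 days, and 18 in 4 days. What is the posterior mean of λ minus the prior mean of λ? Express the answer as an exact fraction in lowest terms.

87/13

Total count: 48 + 80 + 12 + 25 + 13 + 18 = 196.
Total exposure: 4 + 7 + 3 + 2 + 2 + 4 = 22 days.
The Gamma prior is conjugate for the Poisson rate, so λ | data ~ Gamma(4+196, 4+22) = Gamma(200, 26).
Posterior mean = 200/26 = 100/13; prior mean = 4/4 = 1. Difference = 100/13 − 1 = 87/13.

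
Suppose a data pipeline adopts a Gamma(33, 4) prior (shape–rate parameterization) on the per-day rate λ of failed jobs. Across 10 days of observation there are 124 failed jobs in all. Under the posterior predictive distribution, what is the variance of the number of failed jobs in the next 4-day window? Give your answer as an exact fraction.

Total count 124 over total exposure 10 days.
By Gamma–Poisson conjugacy, the posterior is Gamma(α + Σx, β + Σt) = Gamma(33 + 124, 4 + 10) = Gamma(157, 14).
The posterior predictive for a window of length T is Negative Binomial with variance T·α'·(β'+T)/β'² = 4·157·18/196 = 2826/49.

2826/49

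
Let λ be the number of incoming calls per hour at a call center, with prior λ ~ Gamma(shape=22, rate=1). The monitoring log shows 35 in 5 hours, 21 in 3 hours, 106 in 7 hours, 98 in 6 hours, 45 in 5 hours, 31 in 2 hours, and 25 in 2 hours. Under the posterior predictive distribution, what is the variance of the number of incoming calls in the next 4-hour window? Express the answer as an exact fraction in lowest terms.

53620/961

Total count: 35 + 21 + 106 + 98 + 45 + 31 + 25 = 361.
Total exposure: 5 + 3 + 7 + 6 + 5 + 2 + 2 = 30 hours.
The Gamma prior is conjugate for the Poisson rate, so λ | data ~ Gamma(22+361, 1+30) = Gamma(383, 31).
The posterior predictive for a window of length T is Negative Binomial with variance T·α'·(β'+T)/β'² = 4·383·35/961 = 53620/961.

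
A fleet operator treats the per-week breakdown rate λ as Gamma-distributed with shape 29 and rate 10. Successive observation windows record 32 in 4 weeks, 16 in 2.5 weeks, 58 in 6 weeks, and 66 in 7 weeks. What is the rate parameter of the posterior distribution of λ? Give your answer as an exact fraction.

59/2

Total count: 32 + 16 + 58 + 66 = 172.
Total exposure: 4 + 2.5 + 6 + 7 = 19.5 weeks.
The Gamma prior is conjugate for the Poisson rate, so λ | data ~ Gamma(29+172, 10+19.5) = Gamma(201, 59/2).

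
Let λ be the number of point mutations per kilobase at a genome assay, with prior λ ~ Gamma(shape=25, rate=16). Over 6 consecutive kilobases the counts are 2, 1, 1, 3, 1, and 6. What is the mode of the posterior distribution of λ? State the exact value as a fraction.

Total count: 2 + 1 + 1 + 3 + 1 + 6 = 14.
Total exposure: 6 kilobases.
Conjugate update: add total count to the shape and total exposure to the rate, giving Gamma(39, 22).
Posterior mode = (α'−1)/β' = 38/22 = 19/11.

19/11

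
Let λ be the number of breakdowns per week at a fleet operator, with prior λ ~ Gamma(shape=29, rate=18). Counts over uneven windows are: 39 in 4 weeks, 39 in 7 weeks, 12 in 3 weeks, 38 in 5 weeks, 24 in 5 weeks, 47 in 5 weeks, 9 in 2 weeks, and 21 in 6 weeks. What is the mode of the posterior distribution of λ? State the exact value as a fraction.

Total count: 39 + 39 + 12 + 38 + 24 + 47 + 9 + 21 = 229.
Total exposure: 4 + 7 + 3 + 5 + 5 + 5 + 2 + 6 = 37 weeks.
By Gamma–Poisson conjugacy, the posterior is Gamma(α + Σx, β + Σt) = Gamma(29 + 229, 18 + 37) = Gamma(258, 55).
Posterior mode = (α'−1)/β' = 257/55.

257/55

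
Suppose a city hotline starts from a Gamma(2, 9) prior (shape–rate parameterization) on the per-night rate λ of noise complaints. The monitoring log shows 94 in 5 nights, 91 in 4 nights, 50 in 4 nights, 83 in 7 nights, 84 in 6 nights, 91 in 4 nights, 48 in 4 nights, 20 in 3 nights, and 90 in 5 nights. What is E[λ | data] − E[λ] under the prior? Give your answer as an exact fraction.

1925/153

Total count: 94 + 91 + 50 + 83 + 84 + 91 + 48 + 20 + 90 = 651.
Total exposure: 5 + 4 + 4 + 7 + 6 + 4 + 4 + 3 + 5 = 42 nights.
Gamma(α, β) with Poisson data over total exposure Σt gives posterior Gamma(α+Σx, β+Σt) = Gamma(653, 51).
Posterior mean = 653/51 = 653/51; prior mean = 2/9 = 2/9. Difference = 653/51 − 2/9 = 1925/153.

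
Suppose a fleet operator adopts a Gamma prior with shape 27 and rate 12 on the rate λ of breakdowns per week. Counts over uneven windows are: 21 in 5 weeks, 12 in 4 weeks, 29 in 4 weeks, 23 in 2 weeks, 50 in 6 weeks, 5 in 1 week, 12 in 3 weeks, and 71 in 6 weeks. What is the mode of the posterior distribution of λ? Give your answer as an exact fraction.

249/43

Total count: 21 + 12 + 29 + 23 + 50 + 5 + 12 + 71 = 223.
Total exposure: 5 + 4 + 4 + 2 + 6 + 1 + 3 + 6 = 31 weeks.
The Gamma prior is conjugate for the Poisson rate, so λ | data ~ Gamma(27+223, 12+31) = Gamma(250, 43).
Posterior mode = (α'−1)/β' = 249/43.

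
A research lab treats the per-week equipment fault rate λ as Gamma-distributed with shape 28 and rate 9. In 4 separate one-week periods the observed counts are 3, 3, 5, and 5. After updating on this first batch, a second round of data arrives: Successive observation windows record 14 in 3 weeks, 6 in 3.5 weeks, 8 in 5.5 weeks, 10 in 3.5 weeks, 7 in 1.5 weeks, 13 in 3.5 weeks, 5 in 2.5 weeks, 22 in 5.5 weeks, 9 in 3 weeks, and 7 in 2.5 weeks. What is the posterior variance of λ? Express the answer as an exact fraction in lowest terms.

145/2209

Total count: 3 + 3 + 5 + 5 = 16.
Total exposure: 4 weeks.
After the first batch: Gamma(28 + 16, 9 + 4) = Gamma(44, 13).
Total count: 14 + 6 + 8 + 10 + 7 + 13 + 5 + 22 + 9 + 7 = 101.
Total exposure: 3 + 3.5 + 5.5 + 3.5 + 1.5 + 3.5 + 2.5 + 5.5 + 3 + 2.5 = 34 weeks.
After the second batch: Gamma(44 + 101, 13 + 34) = Gamma(145, 47).
Posterior variance = α'/β'² = 145/2209.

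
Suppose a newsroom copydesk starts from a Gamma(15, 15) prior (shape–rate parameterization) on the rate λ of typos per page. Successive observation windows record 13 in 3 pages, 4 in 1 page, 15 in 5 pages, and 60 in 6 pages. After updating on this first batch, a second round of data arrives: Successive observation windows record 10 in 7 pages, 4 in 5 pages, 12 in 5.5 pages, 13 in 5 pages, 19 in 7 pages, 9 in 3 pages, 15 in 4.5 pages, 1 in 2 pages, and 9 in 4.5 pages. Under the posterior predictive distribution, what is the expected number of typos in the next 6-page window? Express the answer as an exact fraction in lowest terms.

796/49

Total count: 13 + 4 + 15 + 60 = 92.
Total exposure: 3 + 1 + 5 + 6 = 15 pages.
After the first batch: Gamma(15 + 92, 15 + 15) = Gamma(107, 30).
Total count: 10 + 4 + 12 + 13 + 19 + 9 + 15 + 1 + 9 = 92.
Total exposure: 7 + 5 + 5.5 + 5 + 7 + 3 + 4.5 + 2 + 4.5 = 43.5 pages.
After the second batch: Gamma(107 + 92, 30 + 43.5) = Gamma(199, 147/2).
Predictive mean over a 6-page window = T·E[λ|data] = 6·199/(147/2) = 796/49.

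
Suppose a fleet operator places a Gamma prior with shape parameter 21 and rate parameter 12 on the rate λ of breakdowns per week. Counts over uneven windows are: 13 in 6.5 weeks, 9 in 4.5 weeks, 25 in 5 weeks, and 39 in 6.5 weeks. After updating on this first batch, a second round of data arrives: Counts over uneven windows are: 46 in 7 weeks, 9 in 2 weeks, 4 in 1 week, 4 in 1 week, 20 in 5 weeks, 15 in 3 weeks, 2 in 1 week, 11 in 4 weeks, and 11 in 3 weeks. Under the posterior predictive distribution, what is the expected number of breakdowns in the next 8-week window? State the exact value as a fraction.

3664/123

Total count: 13 + 9 + 25 + 39 = 86.
Total exposure: 6.5 + 4.5 + 5 + 6.5 = 22.5 weeks.
After the first batch: Gamma(21 + 86, 12 + 22.5) = Gamma(107, 69/2).
Total count: 46 + 9 + 4 + 4 + 20 + 15 + 2 + 11 + 11 = 122.
Total exposure: 7 + 2 + 1 + 1 + 5 + 3 + 1 + 4 + 3 = 27 weeks.
After the second batch: Gamma(107 + 122, 69/2 + 27) = Gamma(229, 123/2).
Predictive mean over an 8-week window = T·E[λ|data] = 8·229/(123/2) = 3664/123.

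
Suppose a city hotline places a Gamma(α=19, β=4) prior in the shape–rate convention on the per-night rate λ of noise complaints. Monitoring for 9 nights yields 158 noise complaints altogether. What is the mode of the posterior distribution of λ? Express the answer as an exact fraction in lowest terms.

Total count 158 over total exposure 9 nights.
Conjugate update: add total count to the shape and total exposure to the rate, giving Gamma(177, 13).
Posterior mode = (α'−1)/β' = 176/13.

176/13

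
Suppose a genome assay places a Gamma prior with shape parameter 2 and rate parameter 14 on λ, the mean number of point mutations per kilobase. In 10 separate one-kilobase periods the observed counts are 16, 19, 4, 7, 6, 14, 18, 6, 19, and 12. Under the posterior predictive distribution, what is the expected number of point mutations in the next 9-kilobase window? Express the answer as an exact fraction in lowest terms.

369/8

Total count: 16 + 19 + 4 + 7 + 6 + 14 + 18 + 6 + 19 + 12 = 121.
Total exposure: 10 kilobases.
Conjugate update: add total count to the shape and total exposure to the rate, giving Gamma(123, 24).
Predictive mean over a 9-kilobase window = T·E[λ|data] = 9·123/24 = 369/8.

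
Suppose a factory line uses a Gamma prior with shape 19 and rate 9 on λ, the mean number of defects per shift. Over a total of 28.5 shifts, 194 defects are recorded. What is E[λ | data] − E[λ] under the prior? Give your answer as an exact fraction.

803/225

Total count 194 over total exposure 28.5 shifts.
Posterior: α' = 19 + 194 = 213, β' = 9 + 28.5 = 75/2.
Posterior mean = 213/(75/2) = 142/25; prior mean = 19/9 = 19/9. Difference = 142/25 − 19/9 = 803/225.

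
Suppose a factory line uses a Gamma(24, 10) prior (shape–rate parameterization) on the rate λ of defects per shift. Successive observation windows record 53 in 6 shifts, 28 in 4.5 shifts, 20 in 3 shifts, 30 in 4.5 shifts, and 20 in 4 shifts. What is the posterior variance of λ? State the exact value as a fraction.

Total count: 53 + 28 + 20 + 30 + 20 = 151.
Total exposure: 6 + 4.5 + 3 + 4.5 + 4 = 22 shifts.
The Gamma prior is conjugate for the Poisson rate, so λ | data ~ Gamma(24+151, 10+22) = Gamma(175, 32).
Posterior variance = α'/β'² = 175/1024.

175/1024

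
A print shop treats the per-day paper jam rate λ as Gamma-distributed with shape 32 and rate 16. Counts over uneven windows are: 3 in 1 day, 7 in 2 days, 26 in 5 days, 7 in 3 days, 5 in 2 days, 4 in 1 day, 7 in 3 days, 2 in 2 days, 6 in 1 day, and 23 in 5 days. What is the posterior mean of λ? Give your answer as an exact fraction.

122/41

Total count: 3 + 7 + 26 + 7 + 5 + 4 + 7 + 2 + 6 + 23 = 90.
Total exposure: 1 + 2 + 5 + 3 + 2 + 1 + 3 + 2 + 1 + 5 = 25 days.
Gamma(α, β) with Poisson data over total exposure Σt gives posterior Gamma(α+Σx, β+Σt) = Gamma(122, 41).
Posterior mean = α'/β' = 122/41.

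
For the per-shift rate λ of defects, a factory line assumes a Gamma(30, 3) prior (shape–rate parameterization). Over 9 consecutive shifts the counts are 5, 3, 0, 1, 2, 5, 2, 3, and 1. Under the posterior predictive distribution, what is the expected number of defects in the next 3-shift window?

13

Total count: 5 + 3 + 0 + 1 + 2 + 5 + 2 + 3 + 1 = 22.
Total exposure: 9 shifts.
Gamma(α, β) with Poisson data over total exposure Σt gives posterior Gamma(α+Σx, β+Σt) = Gamma(52, 12).
Predictive mean over a 3-shift window = T·E[λ|data] = 3·52/12 = 13.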